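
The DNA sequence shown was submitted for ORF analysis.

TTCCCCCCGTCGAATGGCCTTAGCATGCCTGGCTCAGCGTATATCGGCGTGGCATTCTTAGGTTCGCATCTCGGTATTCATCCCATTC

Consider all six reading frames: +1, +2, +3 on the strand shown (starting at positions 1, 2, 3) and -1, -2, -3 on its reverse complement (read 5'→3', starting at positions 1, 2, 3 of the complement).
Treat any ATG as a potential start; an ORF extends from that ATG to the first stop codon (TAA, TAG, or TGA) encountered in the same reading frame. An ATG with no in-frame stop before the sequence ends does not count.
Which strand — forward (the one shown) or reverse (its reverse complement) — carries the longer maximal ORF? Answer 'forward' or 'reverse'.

forward

Reverse complement (5'→3'): GAATGGGATGAATACCGAGATGCGAACCTAAGAATGCCACGCCGATATACGCTGAGCCAGGCATGCTAAGGCCATTCGACGGGGGGAA
Frame +1: TTC CCC CCG TCG AAT GGC CTT AGC ATG CCT GGC TCA GCG TAT ATC GGC GTG GCA TTC TTA GGT TCG CAT CTC GGT ATT CAT CCC ATT — no ATG→stop ORF.
Frame +2: TCC CCC CGT CGA ATG GCC TTA GCA TGC CTG GCT CAG CGT ATA TCG GCG TGG CAT TCT TAG GTT CGC ATC TCG GTA TTC ATC CCA TTC — ATG at 14, stop TAG at 59 → 48 nt.
Frame +3: CCC CCC GTC GAA TGG CCT TAG CAT GCC TGG CTC AGC GTA TAT CGG CGT GGC ATT CTT AGG TTC GCA TCT CGG TAT TCA TCC CAT — no ATG→stop ORF.
Frame -1: GAA TGG GAT GAA TAC CGA GAT GCG AAC CTA AGA ATG CCA CGC CGA TAT ACG CTG AGC CAG GCA TGC TAA GGC CAT TCG ACG GGG GGA — ATG at 34, stop TAA at 67 → 36 nt.
Frame -2: AAT GGG ATG AAT ACC GAG ATG CGA ACC TAA GAA TGC CAC GCC GAT ATA CGC TGA GCC AGG CAT GCT AAG GCC ATT CGA CGG GGG GAA — ATG at 8, stop TAA at 29 → 24 nt; ATG at 20, stop TAA at 29 → 12 nt.
Frame -3: ATG GGA TGA ATA CCG AGA TGC GAA CCT AAG AAT GCC ACG CCG ATA TAC GCT GAG CCA GGC ATG CTA AGG CCA TTC GAC GGG GGG — ATG at 3, stop TGA at 9 → 9 nt.
Forward-strand max 48 nt; reverse-strand max 36 nt. The forward strand has the longer ORF.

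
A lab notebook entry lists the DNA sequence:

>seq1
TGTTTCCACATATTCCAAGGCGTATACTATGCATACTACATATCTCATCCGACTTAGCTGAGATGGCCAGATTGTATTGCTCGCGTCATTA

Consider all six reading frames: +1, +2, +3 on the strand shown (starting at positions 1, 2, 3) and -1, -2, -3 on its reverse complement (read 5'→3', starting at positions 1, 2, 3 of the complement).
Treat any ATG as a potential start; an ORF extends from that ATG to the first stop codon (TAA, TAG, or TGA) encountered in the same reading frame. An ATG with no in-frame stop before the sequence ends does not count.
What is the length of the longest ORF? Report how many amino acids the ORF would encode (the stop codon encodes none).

11

Reverse complement (5'→3'): TAATGACGCGAGCAATACAATCTGGCCATCTCAGCTAAGTCGGATGAGATATGTAGTATGCATAGTATACGCCTTGGAATATGTGGAAACA
Frame +1: TGT TTC CAC ATA TTC CAA GGC GTA TAC TAT GCA TAC TAC ATA TCT CAT CCG ACT TAG CTG AGA TGG CCA GAT TGT ATT GCT CGC GTC ATT — no ATG→stop ORF.
Frame +2: GTT TCC ACA TAT TCC AAG GCG TAT ACT ATG CAT ACT ACA TAT CTC ATC CGA CTT AGC TGA GAT GGC CAG ATT GTA TTG CTC GCG TCA TTA — ATG at 29, stop TGA at 59 → 33 nt.
Frame +3: TTT CCA CAT ATT CCA AGG CGT ATA CTA TGC ATA CTA CAT ATC TCA TCC GAC TTA GCT GAG ATG GCC AGA TTG TAT TGC TCG CGT CAT — no ATG→stop ORF.
Frame -1: TAA TGA CGC GAG CAA TAC AAT CTG GCC ATC TCA GCT AAG TCG GAT GAG ATA TGT AGT ATG CAT AGT ATA CGC CTT GGA ATA TGT GGA AAC — no ATG→stop ORF.
Frame -2: AAT GAC GCG AGC AAT ACA ATC TGG CCA TCT CAG CTA AGT CGG ATG AGA TAT GTA GTA TGC ATA GTA TAC GCC TTG GAA TAT GTG GAA ACA — no ATG→stop ORF.
Frame -3: ATG ACG CGA GCA ATA CAA TCT GGC CAT CTC AGC TAA GTC GGA TGA GAT ATG TAG TAT GCA TAG TAT ACG CCT TGG AAT ATG TGG AAA — ATG at 3, stop TAA at 36 → 36 nt; ATG at 51, stop TAG at 54 → 6 nt.
Longest: frame -3, positions 3–38, 36 nt = 12 codons = 11 aa. → 11 amino acids.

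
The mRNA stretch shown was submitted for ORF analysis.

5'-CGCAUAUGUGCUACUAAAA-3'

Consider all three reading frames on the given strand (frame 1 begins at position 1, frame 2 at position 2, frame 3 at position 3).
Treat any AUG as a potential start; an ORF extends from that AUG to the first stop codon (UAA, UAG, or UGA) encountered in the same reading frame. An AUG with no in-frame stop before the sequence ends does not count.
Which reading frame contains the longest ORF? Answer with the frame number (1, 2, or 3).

Frame 1: CGC AUA UGU GCU ACU AAA — no AUG→stop ORF.
Frame 2: GCA UAU GUG CUA CUA AAA — no AUG→stop ORF.
Frame 3: CAU AUG UGC UAC UAA — AUG at 6, stop UAA at 15 → 12 nt.
Longest ORF is 12 nt in frame 3 (positions 6–17).

3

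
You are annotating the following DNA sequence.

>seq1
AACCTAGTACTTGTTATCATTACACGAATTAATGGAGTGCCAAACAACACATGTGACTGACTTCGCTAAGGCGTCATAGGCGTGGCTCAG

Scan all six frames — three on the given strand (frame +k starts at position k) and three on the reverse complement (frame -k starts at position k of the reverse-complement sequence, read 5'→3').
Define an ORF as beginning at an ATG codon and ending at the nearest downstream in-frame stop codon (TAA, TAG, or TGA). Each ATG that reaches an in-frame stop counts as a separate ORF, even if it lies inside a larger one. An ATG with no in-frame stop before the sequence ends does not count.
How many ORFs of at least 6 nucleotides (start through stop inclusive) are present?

Reverse complement (5'→3'): CTGAGCCACGCCTATGACGCCTTAGCGAAGTCAGTCACATGTGTTGTTTGGCACTCCATTAATTCGTGTAATGATAACAAGTACTAGGTT
Frame +1: AAC CTA GTA CTT GTT ATC ATT ACA CGA ATT AAT GGA GTG CCA AAC AAC ACA TGT GAC TGA CTT CGC TAA GGC GTC ATA GGC GTG GCT CAG — no ATG→stop ORF.
Frame +2: ACC TAG TAC TTG TTA TCA TTA CAC GAA TTA ATG GAG TGC CAA ACA ACA CAT GTG ACT GAC TTC GCT AAG GCG TCA TAG GCG TGG CTC — ATG at 32, stop TAG at 77 → 48 nt.
Frame +3: CCT AGT ACT TGT TAT CAT TAC ACG AAT TAA TGG AGT GCC AAA CAA CAC ATG TGA CTG ACT TCG CTA AGG CGT CAT AGG CGT GGC TCA — ATG at 51, stop TGA at 54 → 6 nt.
Frame -1: CTG AGC CAC GCC TAT GAC GCC TTA GCG AAG TCA GTC ACA TGT GTT GTT TGG CAC TCC ATT AAT TCG TGT AAT GAT AAC AAG TAC TAG GTT — no ATG→stop ORF.
Frame -2: TGA GCC ACG CCT ATG ACG CCT TAG CGA AGT CAG TCA CAT GTG TTG TTT GGC ACT CCA TTA ATT CGT GTA ATG ATA ACA AGT ACT AGG — ATG at 14, stop TAG at 23 → 12 nt.
Frame -3: GAG CCA CGC CTA TGA CGC CTT AGC GAA GTC AGT CAC ATG TGT TGT TTG GCA CTC CAT TAA TTC GTG TAA TGA TAA CAA GTA CTA GGT — ATG at 39, stop TAA at 60 → 24 nt.
ORFs ≥ 6 nucleotides: frame +2 32–79 (48 nucleotides), frame +3 51–56 (6 nucleotides), frame -2 14–25 (12 nucleotides), frame -3 39–62 (24 nucleotides). Count = 4.

4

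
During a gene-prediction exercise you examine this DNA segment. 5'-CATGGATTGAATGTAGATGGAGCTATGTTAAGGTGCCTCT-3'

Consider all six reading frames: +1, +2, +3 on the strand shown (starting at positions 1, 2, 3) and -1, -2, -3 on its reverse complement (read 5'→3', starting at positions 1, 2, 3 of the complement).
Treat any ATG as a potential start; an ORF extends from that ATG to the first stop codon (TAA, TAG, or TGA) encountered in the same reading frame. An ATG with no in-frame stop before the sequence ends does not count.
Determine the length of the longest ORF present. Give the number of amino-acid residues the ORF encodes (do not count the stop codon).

Reverse complement (5'→3'): AGAGGCACCTTAACATAGCTCCATCTACATTCAATCCATG
Frame +1: CAT GGA TTG AAT GTA GAT GGA GCT ATG TTA AGG TGC CTC — no ATG→stop ORF.
Frame +2: ATG GAT TGA ATG TAG ATG GAG CTA TGT TAA GGT GCC TCT — ATG at 2, stop TGA at 8 → 9 nt; ATG at 11, stop TAG at 14 → 6 nt; ATG at 17, stop TAA at 29 → 15 nt.
Frame +3: TGG ATT GAA TGT AGA TGG AGC TAT GTT AAG GTG CCT — no ATG→stop ORF.
Frame -1: AGA GGC ACC TTA ACA TAG CTC CAT CTA CAT TCA ATC CAT — no ATG→stop ORF.
Frame -2: GAG GCA CCT TAA CAT AGC TCC ATC TAC ATT CAA TCC ATG — no ATG→stop ORF.
Frame -3: AGG CAC CTT AAC ATA GCT CCA TCT ACA TTC AAT CCA — no ATG→stop ORF.
Longest: frame +2, positions 17–31, 15 nt = 5 codons = 4 aa. → 4 amino acids.

4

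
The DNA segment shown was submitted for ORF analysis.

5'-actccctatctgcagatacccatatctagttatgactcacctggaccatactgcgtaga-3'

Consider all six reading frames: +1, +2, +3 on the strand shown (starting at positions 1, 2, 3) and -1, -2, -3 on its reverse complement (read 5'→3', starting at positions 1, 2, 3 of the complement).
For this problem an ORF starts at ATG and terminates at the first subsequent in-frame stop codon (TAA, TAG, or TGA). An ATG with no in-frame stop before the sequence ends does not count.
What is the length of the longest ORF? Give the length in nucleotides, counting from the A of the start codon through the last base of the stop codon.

27

Reverse complement (5'→3'): TCTACGCAGTATGGTCCAGGTGAGTCATAACTAGATATGGGTATCTGCAGATAGGGAGT
Frame +1: ACT CCC TAT CTG CAG ATA CCC ATA TCT AGT TAT GAC TCA CCT GGA CCA TAC TGC GTA — no ATG→stop ORF.
Frame +2: CTC CCT ATC TGC AGA TAC CCA TAT CTA GTT ATG ACT CAC CTG GAC CAT ACT GCG TAG — ATG at 32, stop TAG at 56 → 27 nt.
Frame +3: TCC CTA TCT GCA GAT ACC CAT ATC TAG TTA TGA CTC ACC TGG ACC ATA CTG CGT AGA — no ATG→stop ORF.
Frame -1: TCT ACG CAG TAT GGT CCA GGT GAG TCA TAA CTA GAT ATG GGT ATC TGC AGA TAG GGA — ATG at 37, stop TAG at 52 → 18 nt.
Frame -2: CTA CGC AGT ATG GTC CAG GTG AGT CAT AAC TAG ATA TGG GTA TCT GCA GAT AGG GAG — ATG at 11, stop TAG at 32 → 24 nt.
Frame -3: TAC GCA GTA TGG TCC AGG TGA GTC ATA ACT AGA TAT GGG TAT CTG CAG ATA GGG AGT — no ATG→stop ORF.
Longest: frame +2, positions 32–58, 27 nt = 9 codons = 8 aa. → 27 nucleotides.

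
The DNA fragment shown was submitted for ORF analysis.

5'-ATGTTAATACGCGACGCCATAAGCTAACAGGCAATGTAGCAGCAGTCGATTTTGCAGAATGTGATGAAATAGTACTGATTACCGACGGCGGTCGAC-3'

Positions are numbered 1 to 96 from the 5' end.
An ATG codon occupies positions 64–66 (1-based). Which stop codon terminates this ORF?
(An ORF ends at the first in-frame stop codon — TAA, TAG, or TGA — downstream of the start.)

TAG

Codons from position 64: ATG (64–66), AAA (67–69), TAG (70–72).
The first in-frame stop codon is TAG.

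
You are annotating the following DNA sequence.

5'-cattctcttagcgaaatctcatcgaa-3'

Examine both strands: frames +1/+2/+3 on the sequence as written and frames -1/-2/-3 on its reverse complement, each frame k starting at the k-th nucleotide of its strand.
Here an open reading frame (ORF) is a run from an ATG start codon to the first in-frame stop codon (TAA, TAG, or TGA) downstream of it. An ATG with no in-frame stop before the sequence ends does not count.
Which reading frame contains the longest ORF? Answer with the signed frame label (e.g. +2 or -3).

Reverse complement (5'→3'): TTCGATGAGATTTCGCTAAGAGAATG
Frame +1: CAT TCT CTT AGC GAA ATC TCA TCG — no ATG→stop ORF.
Frame +2: ATT CTC TTA GCG AAA TCT CAT CGA — no ATG→stop ORF.
Frame +3: TTC TCT TAG CGA AAT CTC ATC GAA — no ATG→stop ORF.
Frame -1: TTC GAT GAG ATT TCG CTA AGA GAA — no ATG→stop ORF.
Frame -2: TCG ATG AGA TTT CGC TAA GAG AAT — ATG at 5, stop TAA at 17 → 15 nt.
Frame -3: CGA TGA GAT TTC GCT AAG AGA ATG — no ATG→stop ORF.
Longest ORF is 15 nt in frame -2 (positions 5–19).

-2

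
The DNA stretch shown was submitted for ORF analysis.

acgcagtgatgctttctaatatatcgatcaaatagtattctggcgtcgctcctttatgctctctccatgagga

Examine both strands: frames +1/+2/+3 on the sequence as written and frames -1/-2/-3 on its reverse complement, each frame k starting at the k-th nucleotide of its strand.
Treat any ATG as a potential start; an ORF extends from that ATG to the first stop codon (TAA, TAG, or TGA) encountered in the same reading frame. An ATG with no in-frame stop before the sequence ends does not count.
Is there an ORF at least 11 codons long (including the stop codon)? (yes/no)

no

Reverse complement (5'→3'): TCCTCATGGAGAGAGCATAAAGGAGCGACGCCAGAATACTATTTGATCGATATATTAGAAAGCATCACTGCGT
Frame +1: ACG CAG TGA TGC TTT CTA ATA TAT CGA TCA AAT AGT ATT CTG GCG TCG CTC CTT TAT GCT CTC TCC ATG AGG — no ATG→stop ORF.
Frame +2: CGC AGT GAT GCT TTC TAA TAT ATC GAT CAA ATA GTA TTC TGG CGT CGC TCC TTT ATG CTC TCT CCA TGA GGA — ATG at 56, stop TGA at 68 → 15 nt.
Frame +3: GCA GTG ATG CTT TCT AAT ATA TCG ATC AAA TAG TAT TCT GGC GTC GCT CCT TTA TGC TCT CTC CAT GAG — ATG at 9, stop TAG at 33 → 27 nt.
Frame -1: TCC TCA TGG AGA GAG CAT AAA GGA GCG ACG CCA GAA TAC TAT TTG ATC GAT ATA TTA GAA AGC ATC ACT GCG — no ATG→stop ORF.
Frame -2: CCT CAT GGA GAG AGC ATA AAG GAG CGA CGC CAG AAT ACT ATT TGA TCG ATA TAT TAG AAA GCA TCA CTG CGT — no ATG→stop ORF.
Frame -3: CTC ATG GAG AGA GCA TAA AGG AGC GAC GCC AGA ATA CTA TTT GAT CGA TAT ATT AGA AAG CAT CAC TGC — ATG at 6, stop TAA at 18 → 15 nt.
Largest ORF found is 9 codons < 11, so no.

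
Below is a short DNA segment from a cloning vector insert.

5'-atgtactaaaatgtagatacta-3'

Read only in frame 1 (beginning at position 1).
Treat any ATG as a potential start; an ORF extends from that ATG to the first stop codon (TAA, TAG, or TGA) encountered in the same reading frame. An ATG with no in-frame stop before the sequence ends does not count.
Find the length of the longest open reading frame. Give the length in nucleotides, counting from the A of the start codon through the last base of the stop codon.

Frame 1: ATG TAC TAA AAT GTA GAT ACT — ATG at 1, stop TAA at 7 → 9 nt.
Longest: frame 1, positions 1–9, 9 nt = 3 codons = 2 aa. → 9 nucleotides.

9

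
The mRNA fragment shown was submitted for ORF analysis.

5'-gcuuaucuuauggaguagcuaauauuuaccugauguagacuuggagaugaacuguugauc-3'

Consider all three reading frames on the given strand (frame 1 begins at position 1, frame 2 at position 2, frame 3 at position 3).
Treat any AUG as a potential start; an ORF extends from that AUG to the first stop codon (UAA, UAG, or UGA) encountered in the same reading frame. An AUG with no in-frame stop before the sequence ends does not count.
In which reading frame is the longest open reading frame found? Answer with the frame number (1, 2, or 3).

Frame 1: GCU UAU CUU AUG GAG UAG CUA AUA UUU ACC UGA UGU AGA CUU GGA GAU GAA CUG UUG AUC — AUG at 10, stop UAG at 16 → 9 nt.
Frame 2: CUU AUC UUA UGG AGU AGC UAA UAU UUA CCU GAU GUA GAC UUG GAG AUG AAC UGU UGA — AUG at 47, stop UGA at 56 → 12 nt.
Frame 3: UUA UCU UAU GGA GUA GCU AAU AUU UAC CUG AUG UAG ACU UGG AGA UGA ACU GUU GAU — AUG at 33, stop UAG at 36 → 6 nt.
Longest ORF is 12 nt in frame 2 (positions 47–58).

2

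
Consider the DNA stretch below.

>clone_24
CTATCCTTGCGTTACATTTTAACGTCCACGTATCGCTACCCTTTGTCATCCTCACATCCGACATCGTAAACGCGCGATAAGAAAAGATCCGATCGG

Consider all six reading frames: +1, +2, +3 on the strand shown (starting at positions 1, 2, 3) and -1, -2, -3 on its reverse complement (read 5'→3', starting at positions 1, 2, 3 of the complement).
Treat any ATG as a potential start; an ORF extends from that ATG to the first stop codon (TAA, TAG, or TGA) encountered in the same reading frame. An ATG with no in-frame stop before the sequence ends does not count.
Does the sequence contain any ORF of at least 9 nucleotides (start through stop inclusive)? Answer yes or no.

no

Reverse complement (5'→3'): CCGATCGGATCTTTTCTTATCGCGCGTTTACGATGTCGGATGTGAGGATGACAAAGGGTAGCGATACGTGGACGTTAAAATGTAACGCAAGGATAG
Frame +1: CTA TCC TTG CGT TAC ATT TTA ACG TCC ACG TAT CGC TAC CCT TTG TCA TCC TCA CAT CCG ACA TCG TAA ACG CGC GAT AAG AAA AGA TCC GAT CGG — no ATG→stop ORF.
Frame +2: TAT CCT TGC GTT ACA TTT TAA CGT CCA CGT ATC GCT ACC CTT TGT CAT CCT CAC ATC CGA CAT CGT AAA CGC GCG ATA AGA AAA GAT CCG ATC — no ATG→stop ORF.
Frame +3: ATC CTT GCG TTA CAT TTT AAC GTC CAC GTA TCG CTA CCC TTT GTC ATC CTC ACA TCC GAC ATC GTA AAC GCG CGA TAA GAA AAG ATC CGA TCG — no ATG→stop ORF.
Frame -1: CCG ATC GGA TCT TTT CTT ATC GCG CGT TTA CGA TGT CGG ATG TGA GGA TGA CAA AGG GTA GCG ATA CGT GGA CGT TAA AAT GTA ACG CAA GGA TAG — ATG at 40, stop TGA at 43 → 6 nt.
Frame -2: CGA TCG GAT CTT TTC TTA TCG CGC GTT TAC GAT GTC GGA TGT GAG GAT GAC AAA GGG TAG CGA TAC GTG GAC GTT AAA ATG TAA CGC AAG GAT — ATG at 80, stop TAA at 83 → 6 nt.
Frame -3: GAT CGG ATC TTT TCT TAT CGC GCG TTT ACG ATG TCG GAT GTG AGG ATG ACA AAG GGT AGC GAT ACG TGG ACG TTA AAA TGT AAC GCA AGG ATA — no ATG→stop ORF.
Largest ORF found is 6 nucleotides < 9, so no.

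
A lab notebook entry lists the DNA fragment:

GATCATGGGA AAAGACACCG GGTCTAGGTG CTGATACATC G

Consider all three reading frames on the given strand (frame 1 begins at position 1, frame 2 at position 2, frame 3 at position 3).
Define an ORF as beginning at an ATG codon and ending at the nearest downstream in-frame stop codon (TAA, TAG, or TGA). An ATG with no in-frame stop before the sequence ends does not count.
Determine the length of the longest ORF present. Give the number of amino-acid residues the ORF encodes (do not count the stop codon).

9

Frame 1: GAT CAT GGG AAA AGA CAC CGG GTC TAG GTG CTG ATA CAT — no ATG→stop ORF.
Frame 2: ATC ATG GGA AAA GAC ACC GGG TCT AGG TGC TGA TAC ATC — ATG at 5, stop TGA at 32 → 30 nt.
Frame 3: TCA TGG GAA AAG ACA CCG GGT CTA GGT GCT GAT ACA TCG — no ATG→stop ORF.
Longest: frame 2, positions 5–34, 30 nt = 10 codons = 9 aa. → 9 amino acids.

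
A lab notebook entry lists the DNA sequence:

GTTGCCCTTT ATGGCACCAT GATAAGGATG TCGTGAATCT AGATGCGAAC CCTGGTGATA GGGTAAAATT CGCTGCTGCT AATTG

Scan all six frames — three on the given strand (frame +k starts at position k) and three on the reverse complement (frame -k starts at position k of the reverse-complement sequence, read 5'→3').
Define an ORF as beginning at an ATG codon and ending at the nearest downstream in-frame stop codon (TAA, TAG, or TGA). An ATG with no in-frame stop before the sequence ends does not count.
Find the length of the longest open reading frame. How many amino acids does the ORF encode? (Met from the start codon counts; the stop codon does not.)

7

Reverse complement (5'→3'): CAATTAGCAGCAGCGAATTTTACCCTATCACCAGGGTTCGCATCTAGATTCACGACATCCTTATCATGGTGCCATAAAGGGCAAC
Frame +1: GTT GCC CTT TAT GGC ACC ATG ATA AGG ATG TCG TGA ATC TAG ATG CGA ACC CTG GTG ATA GGG TAA AAT TCG CTG CTG CTA ATT — ATG at 19, stop TGA at 34 → 18 nt; ATG at 28, stop TGA at 34 → 9 nt; ATG at 43, stop TAA at 64 → 24 nt.
Frame +2: TTG CCC TTT ATG GCA CCA TGA TAA GGA TGT CGT GAA TCT AGA TGC GAA CCC TGG TGA TAG GGT AAA ATT CGC TGC TGC TAA TTG — ATG at 11, stop TGA at 20 → 12 nt.
Frame +3: TGC CCT TTA TGG CAC CAT GAT AAG GAT GTC GTG AAT CTA GAT GCG AAC CCT GGT GAT AGG GTA AAA TTC GCT GCT GCT AAT — no ATG→stop ORF.
Frame -1: CAA TTA GCA GCA GCG AAT TTT ACC CTA TCA CCA GGG TTC GCA TCT AGA TTC ACG ACA TCC TTA TCA TGG TGC CAT AAA GGG CAA — no ATG→stop ORF.
Frame -2: AAT TAG CAG CAG CGA ATT TTA CCC TAT CAC CAG GGT TCG CAT CTA GAT TCA CGA CAT CCT TAT CAT GGT GCC ATA AAG GGC AAC — no ATG→stop ORF.
Frame -3: ATT AGC AGC AGC GAA TTT TAC CCT ATC ACC AGG GTT CGC ATC TAG ATT CAC GAC ATC CTT ATC ATG GTG CCA TAA AGG GCA — ATG at 66, stop TAA at 75 → 12 nt.
Longest: frame +1, positions 43–66, 24 nt = 8 codons = 7 aa. → 7 amino acids.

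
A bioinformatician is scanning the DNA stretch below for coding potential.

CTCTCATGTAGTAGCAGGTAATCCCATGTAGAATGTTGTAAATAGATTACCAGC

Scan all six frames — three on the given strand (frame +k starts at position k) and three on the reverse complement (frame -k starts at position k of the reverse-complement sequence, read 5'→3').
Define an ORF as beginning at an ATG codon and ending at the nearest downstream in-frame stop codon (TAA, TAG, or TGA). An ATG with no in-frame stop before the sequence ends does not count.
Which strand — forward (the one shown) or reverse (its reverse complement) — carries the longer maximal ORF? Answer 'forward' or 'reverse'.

reverse

Reverse complement (5'→3'): GCTGGTAATCTATTTACAACATTCTACATGGGATTACCTGCTACTACATGAGAG
Frame +1: CTC TCA TGT AGT AGC AGG TAA TCC CAT GTA GAA TGT TGT AAA TAG ATT ACC AGC — no ATG→stop ORF.
Frame +2: TCT CAT GTA GTA GCA GGT AAT CCC ATG TAG AAT GTT GTA AAT AGA TTA CCA — ATG at 26, stop TAG at 29 → 6 nt.
Frame +3: CTC ATG TAG TAG CAG GTA ATC CCA TGT AGA ATG TTG TAA ATA GAT TAC CAG — ATG at 6, stop TAG at 9 → 6 nt; ATG at 33, stop TAA at 39 → 9 nt.
Frame -1: GCT GGT AAT CTA TTT ACA ACA TTC TAC ATG GGA TTA CCT GCT ACT ACA TGA GAG — ATG at 28, stop TGA at 49 → 24 nt.
Frame -2: CTG GTA ATC TAT TTA CAA CAT TCT ACA TGG GAT TAC CTG CTA CTA CAT GAG — no ATG→stop ORF.
Frame -3: TGG TAA TCT ATT TAC AAC ATT CTA CAT GGG ATT ACC TGC TAC TAC ATG AGA — no ATG→stop ORF.
Forward-strand max 9 nt; reverse-strand max 24 nt. The reverse strand has the longer ORF.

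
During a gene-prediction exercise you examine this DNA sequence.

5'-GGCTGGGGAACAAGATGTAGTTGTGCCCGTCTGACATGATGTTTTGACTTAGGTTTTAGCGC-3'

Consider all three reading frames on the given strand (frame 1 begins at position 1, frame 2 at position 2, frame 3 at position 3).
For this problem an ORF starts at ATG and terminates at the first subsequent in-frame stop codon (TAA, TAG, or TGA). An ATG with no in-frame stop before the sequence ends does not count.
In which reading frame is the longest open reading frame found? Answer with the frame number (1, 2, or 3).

Frame 1: GGC TGG GGA ACA AGA TGT AGT TGT GCC CGT CTG ACA TGA TGT TTT GAC TTA GGT TTT AGC — no ATG→stop ORF.
Frame 2: GCT GGG GAA CAA GAT GTA GTT GTG CCC GTC TGA CAT GAT GTT TTG ACT TAG GTT TTA GCG — no ATG→stop ORF.
Frame 3: CTG GGG AAC AAG ATG TAG TTG TGC CCG TCT GAC ATG ATG TTT TGA CTT AGG TTT TAG CGC — ATG at 15, stop TAG at 18 → 6 nt; ATG at 36, stop TGA at 45 → 12 nt; ATG at 39, stop TGA at 45 → 9 nt.
Longest ORF is 12 nt in frame 3 (positions 36–47).

3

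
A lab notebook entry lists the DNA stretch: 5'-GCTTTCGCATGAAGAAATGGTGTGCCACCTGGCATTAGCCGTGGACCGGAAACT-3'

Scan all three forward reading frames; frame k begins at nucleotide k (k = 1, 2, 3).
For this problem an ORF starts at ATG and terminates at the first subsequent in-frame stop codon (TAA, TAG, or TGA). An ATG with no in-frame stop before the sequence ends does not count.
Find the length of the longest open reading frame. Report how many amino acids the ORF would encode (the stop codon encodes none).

Frame 1: GCT TTC GCA TGA AGA AAT GGT GTG CCA CCT GGC ATT AGC CGT GGA CCG GAA ACT — no ATG→stop ORF.
Frame 2: CTT TCG CAT GAA GAA ATG GTG TGC CAC CTG GCA TTA GCC GTG GAC CGG AAA — no ATG→stop ORF.
Frame 3: TTT CGC ATG AAG AAA TGG TGT GCC ACC TGG CAT TAG CCG TGG ACC GGA AAC — ATG at 9, stop TAG at 36 → 30 nt.
Longest: frame 3, positions 9–38, 30 nt = 10 codons = 9 aa. → 9 amino acids.

9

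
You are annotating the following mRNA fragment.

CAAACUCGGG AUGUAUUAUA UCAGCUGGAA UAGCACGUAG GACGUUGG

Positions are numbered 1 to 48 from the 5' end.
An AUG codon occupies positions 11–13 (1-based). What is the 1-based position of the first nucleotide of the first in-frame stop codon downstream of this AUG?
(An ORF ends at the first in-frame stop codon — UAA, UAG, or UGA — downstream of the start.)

38

Codons from position 11: AUG (11–13), UAU (14–16), UAU (17–19), AUC (20–22), AGC (23–25), UGG (26–28), AAU (29–31), AGC (32–34), ACG (35–37), UAG (38–40).
UAG is a stop codon; it begins at position 38.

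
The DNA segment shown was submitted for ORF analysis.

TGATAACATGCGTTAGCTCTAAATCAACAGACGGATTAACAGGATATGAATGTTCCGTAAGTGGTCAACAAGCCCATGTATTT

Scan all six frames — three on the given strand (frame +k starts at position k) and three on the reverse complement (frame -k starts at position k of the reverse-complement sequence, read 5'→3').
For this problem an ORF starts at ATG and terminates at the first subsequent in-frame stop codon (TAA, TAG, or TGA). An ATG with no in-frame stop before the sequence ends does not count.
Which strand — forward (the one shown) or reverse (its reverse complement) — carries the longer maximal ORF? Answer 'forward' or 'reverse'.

reverse

Reverse complement (5'→3'): AAATACATGGGCTTGTTGACCACTTACGGAACATTCATATCCTGTTAATCCGTCTGTTGATTTAGAGCTAACGCATGTTATCA
Frame +1: TGA TAA CAT GCG TTA GCT CTA AAT CAA CAG ACG GAT TAA CAG GAT ATG AAT GTT CCG TAA GTG GTC AAC AAG CCC ATG TAT — ATG at 46, stop TAA at 58 → 15 nt.
Frame +2: GAT AAC ATG CGT TAG CTC TAA ATC AAC AGA CGG ATT AAC AGG ATA TGA ATG TTC CGT AAG TGG TCA ACA AGC CCA TGT ATT — ATG at 8, stop TAG at 14 → 9 nt.
Frame +3: ATA ACA TGC GTT AGC TCT AAA TCA ACA GAC GGA TTA ACA GGA TAT GAA TGT TCC GTA AGT GGT CAA CAA GCC CAT GTA TTT — no ATG→stop ORF.
Frame -1: AAA TAC ATG GGC TTG TTG ACC ACT TAC GGA ACA TTC ATA TCC TGT TAA TCC GTC TGT TGA TTT AGA GCT AAC GCA TGT TAT — ATG at 7, stop TAA at 46 → 42 nt.
Frame -2: AAT ACA TGG GCT TGT TGA CCA CTT ACG GAA CAT TCA TAT CCT GTT AAT CCG TCT GTT GAT TTA GAG CTA ACG CAT GTT ATC — no ATG→stop ORF.
Frame -3: ATA CAT GGG CTT GTT GAC CAC TTA CGG AAC ATT CAT ATC CTG TTA ATC CGT CTG TTG ATT TAG AGC TAA CGC ATG TTA TCA — no ATG→stop ORF.
Forward-strand max 15 nt; reverse-strand max 42 nt. The reverse strand has the longer ORF.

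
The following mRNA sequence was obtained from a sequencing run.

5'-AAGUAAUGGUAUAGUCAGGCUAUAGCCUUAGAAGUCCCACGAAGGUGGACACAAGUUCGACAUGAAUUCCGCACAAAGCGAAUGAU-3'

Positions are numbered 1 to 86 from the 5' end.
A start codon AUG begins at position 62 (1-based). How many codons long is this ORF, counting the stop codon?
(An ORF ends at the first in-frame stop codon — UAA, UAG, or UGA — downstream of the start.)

Codons from position 62: AUG (62–64), AAU (65–67), UCC (68–70), GCA (71–73), CAA (74–76), AGC (77–79), GAA (80–82), UGA (83–85).
UGA is the first in-frame stop; that's 8 codons including the stop.

8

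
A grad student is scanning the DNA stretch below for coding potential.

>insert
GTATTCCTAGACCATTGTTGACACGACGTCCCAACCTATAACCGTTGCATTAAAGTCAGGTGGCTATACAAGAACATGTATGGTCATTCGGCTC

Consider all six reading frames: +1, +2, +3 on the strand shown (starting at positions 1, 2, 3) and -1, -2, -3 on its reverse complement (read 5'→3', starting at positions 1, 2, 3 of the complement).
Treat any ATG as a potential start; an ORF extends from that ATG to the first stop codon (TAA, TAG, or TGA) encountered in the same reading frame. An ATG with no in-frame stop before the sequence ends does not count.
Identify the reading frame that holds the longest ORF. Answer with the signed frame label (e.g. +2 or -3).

Reverse complement (5'→3'): GAGCCGAATGACCATACATGTTCTTGTATAGCCACCTGACTTTAATGCAACGGTTATAGGTTGGGACGTCGTGTCAACAATGGTCTAGGAATAC
Frame +1: GTA TTC CTA GAC CAT TGT TGA CAC GAC GTC CCA ACC TAT AAC CGT TGC ATT AAA GTC AGG TGG CTA TAC AAG AAC ATG TAT GGT CAT TCG GCT — no ATG→stop ORF.
Frame +2: TAT TCC TAG ACC ATT GTT GAC ACG ACG TCC CAA CCT ATA ACC GTT GCA TTA AAG TCA GGT GGC TAT ACA AGA ACA TGT ATG GTC ATT CGG CTC — no ATG→stop ORF.
Frame +3: ATT CCT AGA CCA TTG TTG ACA CGA CGT CCC AAC CTA TAA CCG TTG CAT TAA AGT CAG GTG GCT ATA CAA GAA CAT GTA TGG TCA TTC GGC — no ATG→stop ORF.
Frame -1: GAG CCG AAT GAC CAT ACA TGT TCT TGT ATA GCC ACC TGA CTT TAA TGC AAC GGT TAT AGG TTG GGA CGT CGT GTC AAC AAT GGT CTA GGA ATA — no ATG→stop ORF.
Frame -2: AGC CGA ATG ACC ATA CAT GTT CTT GTA TAG CCA CCT GAC TTT AAT GCA ACG GTT ATA GGT TGG GAC GTC GTG TCA ACA ATG GTC TAG GAA TAC — ATG at 8, stop TAG at 29 → 24 nt; ATG at 80, stop TAG at 86 → 9 nt.
Frame -3: GCC GAA TGA CCA TAC ATG TTC TTG TAT AGC CAC CTG ACT TTA ATG CAA CGG TTA TAG GTT GGG ACG TCG TGT CAA CAA TGG TCT AGG AAT — ATG at 18, stop TAG at 57 → 42 nt; ATG at 45, stop TAG at 57 → 15 nt.
Longest ORF is 42 nt in frame -3 (positions 18–59).

-3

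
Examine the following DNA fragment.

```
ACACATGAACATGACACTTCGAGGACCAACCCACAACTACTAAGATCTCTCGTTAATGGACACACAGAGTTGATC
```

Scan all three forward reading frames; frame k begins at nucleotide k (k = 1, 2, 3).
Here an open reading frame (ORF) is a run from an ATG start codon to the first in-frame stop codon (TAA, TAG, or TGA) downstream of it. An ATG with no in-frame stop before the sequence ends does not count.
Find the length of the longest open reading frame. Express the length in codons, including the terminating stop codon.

13

Frame 1: ACA CAT GAA CAT GAC ACT TCG AGG ACC AAC CCA CAA CTA CTA AGA TCT CTC GTT AAT GGA CAC ACA GAG TTG ATC — no ATG→stop ORF.
Frame 2: CAC ATG AAC ATG ACA CTT CGA GGA CCA ACC CAC AAC TAC TAA GAT CTC TCG TTA ATG GAC ACA CAG AGT TGA — ATG at 5, stop TAA at 41 → 39 nt; ATG at 11, stop TAA at 41 → 33 nt; ATG at 56, stop TGA at 71 → 18 nt.
Frame 3: ACA TGA ACA TGA CAC TTC GAG GAC CAA CCC ACA ACT ACT AAG ATC TCT CGT TAA TGG ACA CAC AGA GTT GAT — no ATG→stop ORF.
Longest: frame 2, positions 5–43, 39 nt = 13 codons = 12 aa. → 13 codons.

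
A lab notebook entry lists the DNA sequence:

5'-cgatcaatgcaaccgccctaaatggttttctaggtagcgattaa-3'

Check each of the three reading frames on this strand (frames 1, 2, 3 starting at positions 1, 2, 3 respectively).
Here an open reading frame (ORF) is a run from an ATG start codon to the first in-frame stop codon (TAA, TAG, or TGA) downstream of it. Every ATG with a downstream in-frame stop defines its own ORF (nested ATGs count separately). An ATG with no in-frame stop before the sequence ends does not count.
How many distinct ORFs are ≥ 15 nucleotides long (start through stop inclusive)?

1

Frame 1: CGA TCA ATG CAA CCG CCC TAA ATG GTT TTC TAG GTA GCG ATT — ATG at 7, stop TAA at 19 → 15 nt; ATG at 22, stop TAG at 31 → 12 nt.
Frame 2: GAT CAA TGC AAC CGC CCT AAA TGG TTT TCT AGG TAG CGA TTA — no ATG→stop ORF.
Frame 3: ATC AAT GCA ACC GCC CTA AAT GGT TTT CTA GGT AGC GAT TAA — no ATG→stop ORF.
ORFs ≥ 15 nucleotides: frame 1 7–21 (15 nucleotides). Count = 1.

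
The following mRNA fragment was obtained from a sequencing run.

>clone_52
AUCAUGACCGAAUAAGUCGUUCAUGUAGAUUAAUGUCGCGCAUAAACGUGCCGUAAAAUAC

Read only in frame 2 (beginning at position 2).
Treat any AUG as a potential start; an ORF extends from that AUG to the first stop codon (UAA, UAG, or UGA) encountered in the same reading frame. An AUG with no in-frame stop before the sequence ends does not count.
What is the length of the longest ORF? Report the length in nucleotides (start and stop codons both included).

6

Frame 2: UCA UGA CCG AAU AAG UCG UUC AUG UAG AUU AAU GUC GCG CAU AAA CGU GCC GUA AAA UAC — AUG at 23, stop UAG at 26 → 6 nt.
Longest: frame 2, positions 23–28, 6 nt = 2 codons = 1 aa. → 6 nucleotides.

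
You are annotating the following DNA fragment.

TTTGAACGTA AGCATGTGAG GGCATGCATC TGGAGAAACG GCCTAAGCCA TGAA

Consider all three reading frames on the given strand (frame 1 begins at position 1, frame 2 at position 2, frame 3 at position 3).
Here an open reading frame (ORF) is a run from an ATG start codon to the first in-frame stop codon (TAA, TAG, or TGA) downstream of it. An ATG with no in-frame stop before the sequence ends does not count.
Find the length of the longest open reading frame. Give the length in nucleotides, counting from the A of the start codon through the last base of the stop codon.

Frame 1: TTT GAA CGT AAG CAT GTG AGG GCA TGC ATC TGG AGA AAC GGC CTA AGC CAT GAA — no ATG→stop ORF.
Frame 2: TTG AAC GTA AGC ATG TGA GGG CAT GCA TCT GGA GAA ACG GCC TAA GCC ATG — ATG at 14, stop TGA at 17 → 6 nt.
Frame 3: TGA ACG TAA GCA TGT GAG GGC ATG CAT CTG GAG AAA CGG CCT AAG CCA TGA — ATG at 24, stop TGA at 51 → 30 nt.
Longest: frame 3, positions 24–53, 30 nt = 10 codons = 9 aa. → 30 nucleotides.

30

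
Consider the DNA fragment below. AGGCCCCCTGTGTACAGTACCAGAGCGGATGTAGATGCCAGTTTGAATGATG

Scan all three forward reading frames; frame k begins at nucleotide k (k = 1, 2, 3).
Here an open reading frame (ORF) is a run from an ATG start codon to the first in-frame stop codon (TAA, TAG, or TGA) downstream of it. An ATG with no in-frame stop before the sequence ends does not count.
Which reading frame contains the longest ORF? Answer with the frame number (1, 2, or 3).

2

Frame 1: AGG CCC CCT GTG TAC AGT ACC AGA GCG GAT GTA GAT GCC AGT TTG AAT GAT — no ATG→stop ORF.
Frame 2: GGC CCC CTG TGT ACA GTA CCA GAG CGG ATG TAG ATG CCA GTT TGA ATG ATG — ATG at 29, stop TAG at 32 → 6 nt; ATG at 35, stop TGA at 44 → 12 nt.
Frame 3: GCC CCC TGT GTA CAG TAC CAG AGC GGA TGT AGA TGC CAG TTT GAA TGA — no ATG→stop ORF.
Longest ORF is 12 nt in frame 2 (positions 35–46).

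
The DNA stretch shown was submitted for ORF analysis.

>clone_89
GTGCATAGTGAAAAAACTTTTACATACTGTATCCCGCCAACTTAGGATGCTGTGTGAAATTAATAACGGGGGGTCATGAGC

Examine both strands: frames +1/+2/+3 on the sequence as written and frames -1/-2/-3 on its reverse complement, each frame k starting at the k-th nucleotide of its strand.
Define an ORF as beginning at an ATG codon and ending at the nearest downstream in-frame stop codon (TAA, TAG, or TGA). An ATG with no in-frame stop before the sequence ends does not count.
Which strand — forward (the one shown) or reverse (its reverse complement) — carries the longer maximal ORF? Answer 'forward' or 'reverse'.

Reverse complement (5'→3'): GCTCATGACCCCCCGTTATTAATTTCACACAGCATCCTAAGTTGGCGGGATACAGTATGTAAAAGTTTTTTCACTATGCAC
Frame +1: GTG CAT AGT GAA AAA ACT TTT ACA TAC TGT ATC CCG CCA ACT TAG GAT GCT GTG TGA AAT TAA TAA CGG GGG GTC ATG AGC — no ATG→stop ORF.
Frame +2: TGC ATA GTG AAA AAA CTT TTA CAT ACT GTA TCC CGC CAA CTT AGG ATG CTG TGT GAA ATT AAT AAC GGG GGG TCA TGA — ATG at 47, stop TGA at 77 → 33 nt.
Frame +3: GCA TAG TGA AAA AAC TTT TAC ATA CTG TAT CCC GCC AAC TTA GGA TGC TGT GTG AAA TTA ATA ACG GGG GGT CAT GAG — no ATG→stop ORF.
Frame -1: GCT CAT GAC CCC CCG TTA TTA ATT TCA CAC AGC ATC CTA AGT TGG CGG GAT ACA GTA TGT AAA AGT TTT TTC ACT ATG CAC — no ATG→stop ORF.
Frame -2: CTC ATG ACC CCC CGT TAT TAA TTT CAC ACA GCA TCC TAA GTT GGC GGG ATA CAG TAT GTA AAA GTT TTT TCA CTA TGC — ATG at 5, stop TAA at 20 → 18 nt.
Frame -3: TCA TGA CCC CCC GTT ATT AAT TTC ACA CAG CAT CCT AAG TTG GCG GGA TAC AGT ATG TAA AAG TTT TTT CAC TAT GCA — ATG at 57, stop TAA at 60 → 6 nt.
Forward-strand max 33 nt; reverse-strand max 18 nt. The forward strand has the longer ORF.

forward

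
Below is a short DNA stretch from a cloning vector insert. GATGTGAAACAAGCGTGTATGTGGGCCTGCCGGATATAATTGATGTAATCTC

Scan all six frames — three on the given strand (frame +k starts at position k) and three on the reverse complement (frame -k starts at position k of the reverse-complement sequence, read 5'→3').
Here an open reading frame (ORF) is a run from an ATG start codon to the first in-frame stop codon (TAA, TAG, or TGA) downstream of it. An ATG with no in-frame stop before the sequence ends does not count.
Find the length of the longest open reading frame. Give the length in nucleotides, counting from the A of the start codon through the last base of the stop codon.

Reverse complement (5'→3'): GAGATTACATCAATTATATCCGGCAGGCCCACATACACGCTTGTTTCACATC
Frame +1: GAT GTG AAA CAA GCG TGT ATG TGG GCC TGC CGG ATA TAA TTG ATG TAA TCT — ATG at 19, stop TAA at 37 → 21 nt; ATG at 43, stop TAA at 46 → 6 nt.
Frame +2: ATG TGA AAC AAG CGT GTA TGT GGG CCT GCC GGA TAT AAT TGA TGT AAT CTC — ATG at 2, stop TGA at 5 → 6 nt.
Frame +3: TGT GAA ACA AGC GTG TAT GTG GGC CTG CCG GAT ATA ATT GAT GTA ATC — no ATG→stop ORF.
Frame -1: GAG ATT ACA TCA ATT ATA TCC GGC AGG CCC ACA TAC ACG CTT GTT TCA CAT — no ATG→stop ORF.
Frame -2: AGA TTA CAT CAA TTA TAT CCG GCA GGC CCA CAT ACA CGC TTG TTT CAC ATC — no ATG→stop ORF.
Frame -3: GAT TAC ATC AAT TAT ATC CGG CAG GCC CAC ATA CAC GCT TGT TTC ACA — no ATG→stop ORF.
Longest: frame +1, positions 19–39, 21 nt = 7 codons = 6 aa. → 21 nucleotides.

21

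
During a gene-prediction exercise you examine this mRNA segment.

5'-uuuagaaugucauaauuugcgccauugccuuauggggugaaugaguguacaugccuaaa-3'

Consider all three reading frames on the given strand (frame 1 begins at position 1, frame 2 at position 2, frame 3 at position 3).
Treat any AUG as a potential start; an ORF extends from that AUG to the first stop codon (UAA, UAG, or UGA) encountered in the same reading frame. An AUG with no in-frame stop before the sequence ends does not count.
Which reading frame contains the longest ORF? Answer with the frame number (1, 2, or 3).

2

Frame 1: UUU AGA AUG UCA UAA UUU GCG CCA UUG CCU UAU GGG GUG AAU GAG UGU ACA UGC CUA — AUG at 7, stop UAA at 13 → 9 nt.
Frame 2: UUA GAA UGU CAU AAU UUG CGC CAU UGC CUU AUG GGG UGA AUG AGU GUA CAU GCC UAA — AUG at 32, stop UGA at 38 → 9 nt; AUG at 41, stop UAA at 56 → 18 nt.
Frame 3: UAG AAU GUC AUA AUU UGC GCC AUU GCC UUA UGG GGU GAA UGA GUG UAC AUG CCU AAA — no AUG→stop ORF.
Longest ORF is 18 nt in frame 2 (positions 41–58).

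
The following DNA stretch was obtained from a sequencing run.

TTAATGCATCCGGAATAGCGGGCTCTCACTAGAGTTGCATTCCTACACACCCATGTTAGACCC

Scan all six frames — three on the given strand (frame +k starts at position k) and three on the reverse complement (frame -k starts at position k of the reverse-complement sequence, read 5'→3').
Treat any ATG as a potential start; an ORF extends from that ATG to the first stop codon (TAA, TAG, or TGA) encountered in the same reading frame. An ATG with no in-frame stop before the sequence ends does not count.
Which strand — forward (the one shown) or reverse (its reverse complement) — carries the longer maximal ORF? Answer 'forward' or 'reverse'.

Reverse complement (5'→3'): GGGTCTAACATGGGTGTGTAGGAATGCAACTCTAGTGAGAGCCCGCTATTCCGGATGCATTAA
Frame +1: TTA ATG CAT CCG GAA TAG CGG GCT CTC ACT AGA GTT GCA TTC CTA CAC ACC CAT GTT AGA CCC — ATG at 4, stop TAG at 16 → 15 nt.
Frame +2: TAA TGC ATC CGG AAT AGC GGG CTC TCA CTA GAG TTG CAT TCC TAC ACA CCC ATG TTA GAC — no ATG→stop ORF.
Frame +3: AAT GCA TCC GGA ATA GCG GGC TCT CAC TAG AGT TGC ATT CCT ACA CAC CCA TGT TAG ACC — no ATG→stop ORF.
Frame -1: GGG TCT AAC ATG GGT GTG TAG GAA TGC AAC TCT AGT GAG AGC CCG CTA TTC CGG ATG CAT TAA — ATG at 10, stop TAG at 19 → 12 nt; ATG at 55, stop TAA at 61 → 9 nt.
Frame -2: GGT CTA ACA TGG GTG TGT AGG AAT GCA ACT CTA GTG AGA GCC CGC TAT TCC GGA TGC ATT — no ATG→stop ORF.
Frame -3: GTC TAA CAT GGG TGT GTA GGA ATG CAA CTC TAG TGA GAG CCC GCT ATT CCG GAT GCA TTA — ATG at 24, stop TAG at 33 → 12 nt.
Forward-strand max 15 nt; reverse-strand max 12 nt. The forward strand has the longer ORF.

forward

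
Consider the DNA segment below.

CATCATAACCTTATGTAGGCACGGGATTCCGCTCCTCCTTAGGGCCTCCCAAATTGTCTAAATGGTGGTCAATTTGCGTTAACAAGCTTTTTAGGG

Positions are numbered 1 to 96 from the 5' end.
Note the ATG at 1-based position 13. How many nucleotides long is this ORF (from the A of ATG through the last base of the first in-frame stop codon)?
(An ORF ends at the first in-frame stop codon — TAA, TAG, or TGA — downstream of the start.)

Codons from position 13: ATG (13–15), TAG (16–18).
TAG is the first in-frame stop; ORF spans 13–18, 6 nucleotides.

6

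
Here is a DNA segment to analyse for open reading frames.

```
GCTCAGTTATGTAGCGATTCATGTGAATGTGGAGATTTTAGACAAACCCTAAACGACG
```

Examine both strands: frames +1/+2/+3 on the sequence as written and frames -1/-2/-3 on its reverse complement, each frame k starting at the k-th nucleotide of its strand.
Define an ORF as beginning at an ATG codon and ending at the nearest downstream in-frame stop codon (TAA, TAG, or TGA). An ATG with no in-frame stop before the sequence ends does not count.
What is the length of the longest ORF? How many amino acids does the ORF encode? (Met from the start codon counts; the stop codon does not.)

4

Reverse complement (5'→3'): CGTCGTTTAGGGTTTGTCTAAAATCTCCACATTCACATGAATCGCTACATAACTGAGC
Frame +1: GCT CAG TTA TGT AGC GAT TCA TGT GAA TGT GGA GAT TTT AGA CAA ACC CTA AAC GAC — no ATG→stop ORF.
Frame +2: CTC AGT TAT GTA GCG ATT CAT GTG AAT GTG GAG ATT TTA GAC AAA CCC TAA ACG ACG — no ATG→stop ORF.
Frame +3: TCA GTT ATG TAG CGA TTC ATG TGA ATG TGG AGA TTT TAG ACA AAC CCT AAA CGA — ATG at 9, stop TAG at 12 → 6 nt; ATG at 21, stop TGA at 24 → 6 nt; ATG at 27, stop TAG at 39 → 15 nt.
Frame -1: CGT CGT TTA GGG TTT GTC TAA AAT CTC CAC ATT CAC ATG AAT CGC TAC ATA ACT GAG — no ATG→stop ORF.
Frame -2: GTC GTT TAG GGT TTG TCT AAA ATC TCC ACA TTC ACA TGA ATC GCT ACA TAA CTG AGC — no ATG→stop ORF.
Frame -3: TCG TTT AGG GTT TGT CTA AAA TCT CCA CAT TCA CAT GAA TCG CTA CAT AAC TGA — no ATG→stop ORF.
Longest: frame +3, positions 27–41, 15 nt = 5 codons = 4 aa. → 4 amino acids.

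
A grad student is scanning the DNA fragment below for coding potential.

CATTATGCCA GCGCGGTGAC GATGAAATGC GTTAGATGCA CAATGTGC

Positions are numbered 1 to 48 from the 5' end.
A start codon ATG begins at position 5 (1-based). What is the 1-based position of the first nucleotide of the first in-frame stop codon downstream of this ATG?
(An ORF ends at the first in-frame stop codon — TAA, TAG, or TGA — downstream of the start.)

Codons from position 5: ATG (5–7), CCA (8–10), GCG (11–13), CGG (14–16), TGA (17–19).
TGA is a stop codon; it begins at position 17.

17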